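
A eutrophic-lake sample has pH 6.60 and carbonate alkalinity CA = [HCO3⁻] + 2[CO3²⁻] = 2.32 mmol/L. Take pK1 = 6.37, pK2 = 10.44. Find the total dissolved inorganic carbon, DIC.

CA = [HCO3⁻] + 2[CO3²⁻] = (α₁ + 2α₂)·DIC
At pH 6.60: [H⁺]/K1 = 10^-0.23 = 0.58884, K2/[H⁺] = 10^-3.84 = 0.00014454
α₁ = 1/(1 + 0.58884 + 0.00014454) = 1/1.5890 = 0.6293; α₂ = α₁·K2/[H⁺] = 9.097×10^-5
α₁ + 2α₂ = 0.6295
DIC = CA / (α₁ + 2α₂) = 2.32 / 0.6295 = 3.69 mmol/L

DIC = 3.69 mmol/L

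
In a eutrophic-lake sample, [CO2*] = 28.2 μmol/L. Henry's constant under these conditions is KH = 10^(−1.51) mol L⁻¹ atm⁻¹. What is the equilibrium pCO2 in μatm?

pCO2 = 913 μatm

KH = 10^(−1.51) = 3.090×10^-2 mol L⁻¹ atm⁻¹
pCO2 = [CO2*]/KH = 28.2×10^-6 / 3.090×10^-2 = 9.13×10^-4 atm = 913 μatm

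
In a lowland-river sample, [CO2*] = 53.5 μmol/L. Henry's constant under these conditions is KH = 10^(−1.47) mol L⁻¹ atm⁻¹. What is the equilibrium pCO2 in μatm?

KH = 10^(−1.47) = 3.388×10^-2 mol L⁻¹ atm⁻¹
pCO2 = [CO2*]/KH = 53.5×10^-6 / 3.388×10^-2 = 1.58×10^-3 atm = 1580 μatm

pCO2 = 1580 μatm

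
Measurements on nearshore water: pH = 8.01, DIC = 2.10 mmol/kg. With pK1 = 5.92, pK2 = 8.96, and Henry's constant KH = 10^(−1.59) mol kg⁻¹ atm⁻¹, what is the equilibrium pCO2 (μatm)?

α₀ = 1 / (1 + K1/[H⁺] + K1K2/[H⁺]²) = 1 / (1 + 10^+2.09 + 10^+1.14)
   = 1 / (1 + 123.03 + 13.804) = 1/137.83 = 0.007255
[CO2*] = α₀ × DIC = 0.007255 × 2.10 = 0.01524 mmol/kg = 15.24 μmol/kg
pCO2 = [CO2*]/KH = 1.524×10^-5 / 2.570×10^-2 = 593 μatm

pCO2 = 593 μatm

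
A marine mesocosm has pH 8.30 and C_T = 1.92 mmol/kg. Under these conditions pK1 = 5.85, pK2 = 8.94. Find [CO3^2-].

[CO3²⁻] = 0.357 mmol/kg

α₂ = 1 / (1 + [H⁺]/K2 + [H⁺]²/(K1K2)) = 1 / (1 + 10^+0.64 + 10^-1.81)
   = 1 / (1 + 4.3652 + 0.015488) = 1/5.3806 = 0.1859
[CO3²⁻] = α₂ × DIC = 0.1859 × 1.92 = 0.357 mmol/kg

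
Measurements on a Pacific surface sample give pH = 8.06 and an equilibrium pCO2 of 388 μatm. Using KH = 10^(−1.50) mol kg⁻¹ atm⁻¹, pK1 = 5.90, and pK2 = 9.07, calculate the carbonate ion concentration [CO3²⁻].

[CO2*] = KH · pCO2 = 10^(−1.50) × 388×10^-6 = 1.227×10^-5 mol/kg
α₀ = 1/(1 + K1/[H⁺] + K1K2/[H⁺]²) = 1/(1 + 10^+2.16 + 10^+1.15) = 0.006263
DIC = [CO2*]/α₀ = 1.227×10^-5 / 0.006263 = 1.959 mmol/kg
[CO3²⁻] = α₂·DIC; α₂ = 0.08847, so [CO3²⁻] = 0.08847 × 1.959 = 0.173 mmol/kg

[CO3²⁻] = 0.173 mmol/kg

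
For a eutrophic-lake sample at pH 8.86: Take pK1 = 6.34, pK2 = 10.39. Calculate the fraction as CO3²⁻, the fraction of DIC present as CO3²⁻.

α₂ = 1 / (1 + [H⁺]/K2 + [H⁺]²/(K1K2)) = 1 / (1 + 10^+1.53 + 10^-0.99)
   = 1 / (1 + 33.884 + 0.10233) = 1/34.987 = 0.02858

α₂ = 0.0286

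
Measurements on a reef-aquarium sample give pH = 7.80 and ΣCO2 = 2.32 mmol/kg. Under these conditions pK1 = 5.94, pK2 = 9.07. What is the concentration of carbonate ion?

[CO3²⁻] = 0.117 mmol/kg

α₂ = 1 / (1 + [H⁺]/K2 + [H⁺]²/(K1K2)) = 1 / (1 + 10^+1.27 + 10^-0.59)
   = 1 / (1 + 18.621 + 0.25704) = 1/19.878 = 0.05031
[CO3²⁻] = α₂ × DIC = 0.05031 × 2.32 = 0.117 mmol/kg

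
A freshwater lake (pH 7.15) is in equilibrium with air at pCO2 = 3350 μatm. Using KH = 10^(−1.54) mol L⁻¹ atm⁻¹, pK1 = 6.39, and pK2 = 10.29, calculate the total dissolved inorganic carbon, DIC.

[CO2*] = KH · pCO2 = 10^(−1.54) × 3350×10^-6 = 9.662×10^-5 mol/L
α₀ = 1/(1 + K1/[H⁺] + K1K2/[H⁺]²) = 1/(1 + 10^+0.76 + 10^-2.38) = 0.1480
DIC = [CO2*]/α₀ = 9.662×10^-5 / 0.1480 = 0.653 mmol/L

DIC = 0.653 mmol/L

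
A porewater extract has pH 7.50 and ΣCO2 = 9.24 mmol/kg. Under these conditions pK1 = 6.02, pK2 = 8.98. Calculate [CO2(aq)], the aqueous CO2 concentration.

[CO2*] = 0.287 mmol/kg

α₀ = 1 / (1 + K1/[H⁺] + K1K2/[H⁺]²) = 1 / (1 + 10^+1.48 + 10^+0.00)
   = 1 / (1 + 30.200 + 1.0000) = 1/32.200 = 0.03106
[CO2*] = α₀ × DIC = 0.03106 × 9.24 = 0.287 mmol/kg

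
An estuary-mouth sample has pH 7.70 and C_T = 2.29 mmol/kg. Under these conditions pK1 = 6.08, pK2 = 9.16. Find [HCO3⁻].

[HCO3⁻] = 2.16 mmol/kg

α₁ = 1 / (1 + [H⁺]/K1 + K2/[H⁺]) = 1 / (1 + 10^-1.62 + 10^-1.46)
   = 1 / (1 + 0.023988 + 0.034674) = 1/1.0587 = 0.9446
[HCO3⁻] = α₁ × DIC = 0.9446 × 2.29 = 2.16 mmol/kg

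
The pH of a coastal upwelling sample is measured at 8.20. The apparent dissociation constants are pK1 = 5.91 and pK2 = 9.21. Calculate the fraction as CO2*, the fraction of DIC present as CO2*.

α₀ = 1 / (1 + K1/[H⁺] + K1K2/[H⁺]²) = 1 / (1 + 10^+2.29 + 10^+1.28)
   = 1 / (1 + 194.98 + 19.055) = 1/215.04 = 0.004650

α₀ = 0.00465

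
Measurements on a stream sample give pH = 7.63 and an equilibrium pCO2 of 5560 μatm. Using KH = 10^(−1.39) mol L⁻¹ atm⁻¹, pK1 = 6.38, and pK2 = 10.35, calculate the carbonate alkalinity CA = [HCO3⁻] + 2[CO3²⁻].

CA = 4.04 mmol/L

[CO2*] = KH · pCO2 = 10^(−1.39) × 5560×10^-6 = 2.265×10^-4 mol/L
α₀ = 1/(1 + K1/[H⁺] + K1K2/[H⁺]²) = 1/(1 + 10^+1.25 + 10^-1.47) = 0.05314
DIC = [CO2*]/α₀ = 2.265×10^-4 / 0.05314 = 4.262 mmol/L
CA = (α₁ + 2α₂)·DIC = (0.9451 + 2×0.001801) × 4.262 = 4.04 mmol/L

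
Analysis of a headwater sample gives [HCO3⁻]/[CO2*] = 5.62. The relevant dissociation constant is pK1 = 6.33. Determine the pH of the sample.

pH = 7.08

From K1 = [H⁺][HCO3⁻]/[CO2*]:  pH = pK1 + log₁₀([HCO3⁻]/[CO2*])
log₁₀(5.62) = +0.750
pH = 6.33 + (+0.750) = 7.08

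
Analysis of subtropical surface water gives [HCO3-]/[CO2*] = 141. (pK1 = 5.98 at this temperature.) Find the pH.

From K1 = [H⁺][HCO3-]/[CO2*]:  pH = pK1 + log₁₀([HCO3-]/[CO2*])
log₁₀(141) = +2.149
pH = 5.98 + (+2.149) = 8.13

pH = 8.13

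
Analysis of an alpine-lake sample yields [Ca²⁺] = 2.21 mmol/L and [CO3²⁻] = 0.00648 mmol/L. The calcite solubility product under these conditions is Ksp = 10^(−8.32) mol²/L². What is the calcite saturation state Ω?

Ksp = 10^(−8.32) = 4.786×10^-9
Ω = [Ca²⁺][CO3²⁻]/Ksp = (2.21×10^-3)(0.00648×10^-3) / 4.786×10^-9 = 2.99

Ω = 2.99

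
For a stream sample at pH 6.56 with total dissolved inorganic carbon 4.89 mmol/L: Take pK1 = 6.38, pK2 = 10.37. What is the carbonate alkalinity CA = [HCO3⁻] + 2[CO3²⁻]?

CA = 2.95 mmol/L

CA = [HCO3⁻] + 2[CO3²⁻] = (α₁ + 2α₂)·DIC
At pH 6.56: [H⁺]/K1 = 10^-0.18 = 0.66069, K2/[H⁺] = 10^-3.81 = 0.00015488
α₁ = 1/(1 + 0.66069 + 0.00015488) = 1/1.6608 = 0.6021; α₂ = α₁·K2/[H⁺] = 9.325×10^-5
α₁ + 2α₂ = 0.6023
CA = 0.6023 × 4.89 = 2.95 mmol/L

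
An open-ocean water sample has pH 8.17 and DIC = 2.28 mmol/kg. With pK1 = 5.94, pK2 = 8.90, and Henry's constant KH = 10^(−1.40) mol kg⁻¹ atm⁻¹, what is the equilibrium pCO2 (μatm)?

α₀ = 1 / (1 + K1/[H⁺] + K1K2/[H⁺]²) = 1 / (1 + 10^+2.23 + 10^+1.50)
   = 1 / (1 + 169.82 + 31.623) = 1/202.45 = 0.004940
[CO2*] = α₀ × DIC = 0.004940 × 2.28 = 0.01126 mmol/kg = 11.26 μmol/kg
pCO2 = [CO2*]/KH = 1.126×10^-5 / 3.981×10^-2 = 283 μatm

pCO2 = 283 μatm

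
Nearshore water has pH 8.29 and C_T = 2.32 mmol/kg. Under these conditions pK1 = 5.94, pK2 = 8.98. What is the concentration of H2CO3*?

[CO2*] = 8.57 μmol/kg

α₀ = 1 / (1 + K1/[H⁺] + K1K2/[H⁺]²) = 1 / (1 + 10^+2.35 + 10^+1.66)
   = 1 / (1 + 223.87 + 45.709) = 1/270.58 = 0.003696
[CO2*] = α₀ × DIC = 0.003696 × 2.32 = 0.00857 mmol/kg = 8.57 μmol/kg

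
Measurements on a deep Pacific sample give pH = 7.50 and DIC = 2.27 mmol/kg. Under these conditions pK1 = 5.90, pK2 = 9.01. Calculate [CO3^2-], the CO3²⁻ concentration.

α₂ = 1 / (1 + [H⁺]/K2 + [H⁺]²/(K1K2)) = 1 / (1 + 10^+1.51 + 10^-0.09)
   = 1 / (1 + 32.359 + 0.81283) = 1/34.172 = 0.02926
[CO3²⁻] = α₂ × DIC = 0.02926 × 2.27 = 0.0664 mmol/kg

[CO3²⁻] = 0.0664 mmol/kg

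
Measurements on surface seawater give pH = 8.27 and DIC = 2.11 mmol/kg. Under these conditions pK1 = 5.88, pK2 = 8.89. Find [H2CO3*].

[CO2*] = 6.91 μmol/kg

α₀ = 1 / (1 + K1/[H⁺] + K1K2/[H⁺]²) = 1 / (1 + 10^+2.39 + 10^+1.77)
   = 1 / (1 + 245.47 + 58.884) = 1/305.36 = 0.003275
[CO2*] = α₀ × DIC = 0.003275 × 2.11 = 0.00691 mmol/kg = 6.91 μmol/kg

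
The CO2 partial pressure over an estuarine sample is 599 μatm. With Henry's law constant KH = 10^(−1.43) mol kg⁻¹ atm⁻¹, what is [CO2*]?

KH = 10^(−1.43) = 3.715×10^-2 mol kg⁻¹ atm⁻¹
[CO2*] = KH · pCO2 = 3.715×10^-2 × 599×10^-6 atm = 2.23×10^-5 mol/kg

[CO2*] = 22.3 μmol/kg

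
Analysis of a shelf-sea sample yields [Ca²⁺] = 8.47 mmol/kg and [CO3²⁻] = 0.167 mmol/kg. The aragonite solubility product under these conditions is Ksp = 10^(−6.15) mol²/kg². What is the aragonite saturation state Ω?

Ksp = 10^(−6.15) = 7.079×10^-7
Ω = [Ca²⁺][CO3²⁻]/Ksp = (8.47×10^-3)(0.167×10^-3) / 7.079×10^-7 = 2.00

Ω = 2.00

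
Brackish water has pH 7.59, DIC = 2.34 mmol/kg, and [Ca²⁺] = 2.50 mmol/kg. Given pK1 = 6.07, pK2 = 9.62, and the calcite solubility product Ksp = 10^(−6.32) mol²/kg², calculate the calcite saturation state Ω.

Ω = 0.110

α₂ = 1 / (1 + [H⁺]/K2 + [H⁺]²/(K1K2)) = 1 / (1 + 10^+2.03 + 10^+0.51)
   = 1 / (1 + 107.15 + 3.2359) = 1/111.39 = 0.008978
[CO3²⁻] = α₂ × DIC = 0.008978 × 2.34 = 0.02101 mmol/kg
Ksp = 10^(−6.32) = 4.786×10^-7
Ω = [Ca²⁺][CO3²⁻]/Ksp = (2.50×10^-3)(2.101×10^-5) / 4.786×10^-7 = 0.110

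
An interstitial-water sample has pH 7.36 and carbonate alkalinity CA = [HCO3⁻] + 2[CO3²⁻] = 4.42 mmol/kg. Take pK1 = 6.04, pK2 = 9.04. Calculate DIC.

CA = [HCO3⁻] + 2[CO3²⁻] = (α₁ + 2α₂)·DIC
At pH 7.36: [H⁺]/K1 = 10^-1.32 = 0.047863, K2/[H⁺] = 10^-1.68 = 0.020893
α₁ = 1/(1 + 0.047863 + 0.020893) = 1/1.0688 = 0.9357; α₂ = α₁·K2/[H⁺] = 0.01955
α₁ + 2α₂ = 0.9748
DIC = CA / (α₁ + 2α₂) = 4.42 / 0.9748 = 4.53 mmol/kg

DIC = 4.53 mmol/kg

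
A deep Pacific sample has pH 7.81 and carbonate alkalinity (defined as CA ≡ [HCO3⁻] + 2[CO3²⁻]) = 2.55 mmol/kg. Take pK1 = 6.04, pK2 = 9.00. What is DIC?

CA = [HCO3⁻] + 2[CO3²⁻] = (α₁ + 2α₂)·DIC
At pH 7.81: [H⁺]/K1 = 10^-1.77 = 0.016982, K2/[H⁺] = 10^-1.19 = 0.064565
α₁ = 1/(1 + 0.016982 + 0.064565) = 1/1.0815 = 0.9246; α₂ = α₁·K2/[H⁺] = 0.05970
α₁ + 2α₂ = 1.0440
DIC = CA / (α₁ + 2α₂) = 2.55 / 1.0440 = 2.44 mmol/kg

DIC = 2.44 mmol/kg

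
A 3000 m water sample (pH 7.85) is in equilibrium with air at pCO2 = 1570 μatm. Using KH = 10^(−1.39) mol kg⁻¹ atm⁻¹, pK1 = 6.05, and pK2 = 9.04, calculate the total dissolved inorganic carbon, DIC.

[CO2*] = KH · pCO2 = 10^(−1.39) × 1570×10^-6 = 6.396×10^-5 mol/kg
α₀ = 1/(1 + K1/[H⁺] + K1K2/[H⁺]²) = 1/(1 + 10^+1.80 + 10^+0.61) = 0.01467
DIC = [CO2*]/α₀ = 6.396×10^-5 / 0.01467 = 4.36 mmol/kg

DIC = 4.36 mmol/kg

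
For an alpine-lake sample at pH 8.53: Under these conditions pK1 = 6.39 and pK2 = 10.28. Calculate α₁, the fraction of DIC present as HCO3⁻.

α₁ = 1 / (1 + [H⁺]/K1 + K2/[H⁺]) = 1 / (1 + 10^-2.14 + 10^-1.75)
   = 1 / (1 + 0.0072444 + 0.017783) = 1/1.0250 = 0.9756

α₁ = 0.976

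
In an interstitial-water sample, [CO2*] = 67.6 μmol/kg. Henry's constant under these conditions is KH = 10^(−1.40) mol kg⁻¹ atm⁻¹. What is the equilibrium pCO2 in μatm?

pCO2 = 1700 μatm

KH = 10^(−1.40) = 3.981×10^-2 mol kg⁻¹ atm⁻¹
pCO2 = [CO2*]/KH = 67.6×10^-6 / 3.981×10^-2 = 1.70×10^-3 atm = 1700 μatm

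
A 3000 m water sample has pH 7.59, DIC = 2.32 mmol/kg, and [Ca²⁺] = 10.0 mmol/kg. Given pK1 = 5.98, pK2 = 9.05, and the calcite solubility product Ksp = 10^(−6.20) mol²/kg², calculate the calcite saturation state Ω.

Ω = 1.20

α₂ = 1 / (1 + [H⁺]/K2 + [H⁺]²/(K1K2)) = 1 / (1 + 10^+1.46 + 10^-0.15)
   = 1 / (1 + 28.840 + 0.70795) = 1/30.548 = 0.03274
[CO3²⁻] = α₂ × DIC = 0.03274 × 2.32 = 0.07595 mmol/kg
Ksp = 10^(−6.20) = 6.310×10^-7
Ω = [Ca²⁺][CO3²⁻]/Ksp = (10.0×10^-3)(7.595×10^-5) / 6.310×10^-7 = 1.20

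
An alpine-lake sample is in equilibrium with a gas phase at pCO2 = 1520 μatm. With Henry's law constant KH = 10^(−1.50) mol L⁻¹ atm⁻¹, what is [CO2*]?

[CO2*] = 48.1 μmol/L

KH = 10^(−1.50) = 3.162×10^-2 mol L⁻¹ atm⁻¹
[CO2*] = KH · pCO2 = 3.162×10^-2 × 1520×10^-6 atm = 4.81×10^-5 mol/L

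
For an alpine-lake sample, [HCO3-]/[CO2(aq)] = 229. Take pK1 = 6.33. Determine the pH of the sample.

From K1 = [H⁺][HCO3-]/[CO2(aq)]:  pH = pK1 + log₁₀([HCO3-]/[CO2(aq)])
log₁₀(229) = +2.360
pH = 6.33 + (+2.360) = 8.69

pH = 8.69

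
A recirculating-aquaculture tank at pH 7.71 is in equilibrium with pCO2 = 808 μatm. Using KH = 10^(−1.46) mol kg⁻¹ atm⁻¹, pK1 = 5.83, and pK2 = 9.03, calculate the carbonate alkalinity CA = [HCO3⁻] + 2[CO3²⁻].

CA = 2.33 mmol/kg

[CO2*] = KH · pCO2 = 10^(−1.46) × 808×10^-6 = 2.802×10^-5 mol/kg
α₀ = 1/(1 + K1/[H⁺] + K1K2/[H⁺]²) = 1/(1 + 10^+1.88 + 10^+0.56) = 0.01242
DIC = [CO2*]/α₀ = 2.802×10^-5 / 0.01242 = 2.255 mmol/kg
CA = (α₁ + 2α₂)·DIC = (0.9425 + 2×0.04511) × 2.255 = 2.33 mmol/kg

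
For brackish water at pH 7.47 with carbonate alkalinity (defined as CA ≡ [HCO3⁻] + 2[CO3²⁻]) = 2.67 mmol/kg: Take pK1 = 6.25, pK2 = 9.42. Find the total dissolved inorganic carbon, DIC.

DIC = 2.80 mmol/kg

CA = [HCO3⁻] + 2[CO3²⁻] = (α₁ + 2α₂)·DIC
At pH 7.47: [H⁺]/K1 = 10^-1.22 = 0.060256, K2/[H⁺] = 10^-1.95 = 0.011220
α₁ = 1/(1 + 0.060256 + 0.011220) = 1/1.0715 = 0.9333; α₂ = α₁·K2/[H⁺] = 0.01047
α₁ + 2α₂ = 0.9542
DIC = CA / (α₁ + 2α₂) = 2.67 / 0.9542 = 2.80 mmol/kg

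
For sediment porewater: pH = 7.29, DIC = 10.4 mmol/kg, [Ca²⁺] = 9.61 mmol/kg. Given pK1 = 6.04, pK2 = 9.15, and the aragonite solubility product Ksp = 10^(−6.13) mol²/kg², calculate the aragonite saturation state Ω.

Ω = 1.74

α₂ = 1 / (1 + [H⁺]/K2 + [H⁺]²/(K1K2)) = 1 / (1 + 10^+1.86 + 10^+0.61)
   = 1 / (1 + 72.444 + 4.0738) = 1/77.517 = 0.01290
[CO3²⁻] = α₂ × DIC = 0.01290 × 10.4 = 0.1342 mmol/kg
Ksp = 10^(−6.13) = 7.413×10^-7
Ω = [Ca²⁺][CO3²⁻]/Ksp = (9.61×10^-3)(1.342×10^-4) / 7.413×10^-7 = 1.74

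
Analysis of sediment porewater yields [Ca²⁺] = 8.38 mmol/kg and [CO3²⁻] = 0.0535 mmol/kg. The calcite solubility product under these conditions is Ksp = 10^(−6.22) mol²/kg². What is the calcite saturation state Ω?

Ksp = 10^(−6.22) = 6.026×10^-7
Ω = [Ca²⁺][CO3²⁻]/Ksp = (8.38×10^-3)(0.0535×10^-3) / 6.026×10^-7 = 0.744

Ω = 0.744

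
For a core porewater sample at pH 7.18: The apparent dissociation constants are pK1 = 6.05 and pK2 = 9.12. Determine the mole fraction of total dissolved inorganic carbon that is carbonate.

α₂ = 0.0106

α₂ = 1 / (1 + [H⁺]/K2 + [H⁺]²/(K1K2)) = 1 / (1 + 10^+1.94 + 10^+0.81)
   = 1 / (1 + 87.096 + 6.4565) = 1/94.553 = 0.01058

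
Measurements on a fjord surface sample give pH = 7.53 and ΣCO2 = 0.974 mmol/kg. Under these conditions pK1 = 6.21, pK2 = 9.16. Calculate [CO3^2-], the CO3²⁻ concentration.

[CO3²⁻] = 0.0213 mmol/kg

α₂ = 1 / (1 + [H⁺]/K2 + [H⁺]²/(K1K2)) = 1 / (1 + 10^+1.63 + 10^+0.31)
   = 1 / (1 + 42.658 + 2.0417) = 1/45.700 = 0.02188
[CO3²⁻] = α₂ × DIC = 0.02188 × 0.974 = 0.0213 mmol/kg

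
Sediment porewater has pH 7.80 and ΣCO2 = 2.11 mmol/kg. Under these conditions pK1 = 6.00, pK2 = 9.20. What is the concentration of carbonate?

α₂ = 1 / (1 + [H⁺]/K2 + [H⁺]²/(K1K2)) = 1 / (1 + 10^+1.40 + 10^-0.40)
   = 1 / (1 + 25.119 + 0.39811) = 1/26.517 = 0.03771
[CO3²⁻] = α₂ × DIC = 0.03771 × 2.11 = 0.0796 mmol/kg

[CO3²⁻] = 0.0796 mmol/kg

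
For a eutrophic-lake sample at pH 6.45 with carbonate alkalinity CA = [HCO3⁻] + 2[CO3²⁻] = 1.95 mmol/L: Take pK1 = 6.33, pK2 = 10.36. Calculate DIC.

CA = [HCO3⁻] + 2[CO3²⁻] = (α₁ + 2α₂)·DIC
At pH 6.45: [H⁺]/K1 = 10^-0.12 = 0.75858, K2/[H⁺] = 10^-3.91 = 0.00012303
α₁ = 1/(1 + 0.75858 + 0.00012303) = 1/1.7587 = 0.5686; α₂ = α₁·K2/[H⁺] = 6.995×10^-5
α₁ + 2α₂ = 0.5687
DIC = CA / (α₁ + 2α₂) = 1.95 / 0.5687 = 3.43 mmol/L

DIC = 3.43 mmol/L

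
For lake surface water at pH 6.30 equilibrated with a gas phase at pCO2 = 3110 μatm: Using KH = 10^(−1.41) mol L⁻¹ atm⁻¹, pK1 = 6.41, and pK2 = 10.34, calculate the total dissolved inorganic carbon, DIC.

DIC = 0.215 mmol/L

[CO2*] = KH · pCO2 = 10^(−1.41) × 3110×10^-6 = 1.210×10^-4 mol/L
α₀ = 1/(1 + K1/[H⁺] + K1K2/[H⁺]²) = 1/(1 + 10^-0.11 + 10^-4.15) = 0.5630
DIC = [CO2*]/α₀ = 1.210×10^-4 / 0.5630 = 0.215 mmol/L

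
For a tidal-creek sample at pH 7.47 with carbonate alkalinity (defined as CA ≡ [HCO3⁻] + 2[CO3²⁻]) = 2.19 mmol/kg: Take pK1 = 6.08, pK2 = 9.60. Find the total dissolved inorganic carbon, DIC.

DIC = 2.26 mmol/kg

CA = [HCO3⁻] + 2[CO3²⁻] = (α₁ + 2α₂)·DIC
At pH 7.47: [H⁺]/K1 = 10^-1.39 = 0.040738, K2/[H⁺] = 10^-2.13 = 0.0074131
α₁ = 1/(1 + 0.040738 + 0.0074131) = 1/1.0482 = 0.9541; α₂ = α₁·K2/[H⁺] = 0.007073
α₁ + 2α₂ = 0.9682
DIC = CA / (α₁ + 2α₂) = 2.19 / 0.9682 = 2.26 mmol/kg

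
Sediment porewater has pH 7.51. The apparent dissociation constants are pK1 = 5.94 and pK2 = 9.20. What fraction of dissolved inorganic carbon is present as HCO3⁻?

α₁ = 1 / (1 + [H⁺]/K1 + K2/[H⁺]) = 1 / (1 + 10^-1.57 + 10^-1.69)
   = 1 / (1 + 0.026915 + 0.020417) = 1/1.0473 = 0.9548

α₁ = 0.955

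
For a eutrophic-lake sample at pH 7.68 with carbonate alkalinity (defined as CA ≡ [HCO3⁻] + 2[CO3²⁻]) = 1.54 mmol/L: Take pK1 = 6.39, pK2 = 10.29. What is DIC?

CA = [HCO3⁻] + 2[CO3²⁻] = (α₁ + 2α₂)·DIC
At pH 7.68: [H⁺]/K1 = 10^-1.29 = 0.051286, K2/[H⁺] = 10^-2.61 = 0.0024547
α₁ = 1/(1 + 0.051286 + 0.0024547) = 1/1.0537 = 0.9490; α₂ = α₁·K2/[H⁺] = 0.002330
α₁ + 2α₂ = 0.9537
DIC = CA / (α₁ + 2α₂) = 1.54 / 0.9537 = 1.61 mmol/L

DIC = 1.61 mmol/L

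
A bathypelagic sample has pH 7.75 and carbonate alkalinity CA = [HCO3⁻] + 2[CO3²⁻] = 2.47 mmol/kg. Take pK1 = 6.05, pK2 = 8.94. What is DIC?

CA = [HCO3⁻] + 2[CO3²⁻] = (α₁ + 2α₂)·DIC
At pH 7.75: [H⁺]/K1 = 10^-1.70 = 0.019953, K2/[H⁺] = 10^-1.19 = 0.064565
α₁ = 1/(1 + 0.019953 + 0.064565) = 1/1.0845 = 0.9221; α₂ = α₁·K2/[H⁺] = 0.05953
α₁ + 2α₂ = 1.0411
DIC = CA / (α₁ + 2α₂) = 2.47 / 1.0411 = 2.37 mmol/kg

DIC = 2.37 mmol/kg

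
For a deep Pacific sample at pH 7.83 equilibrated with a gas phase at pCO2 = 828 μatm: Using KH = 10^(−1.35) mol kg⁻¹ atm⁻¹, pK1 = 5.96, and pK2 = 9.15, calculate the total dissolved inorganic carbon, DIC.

[CO2*] = KH · pCO2 = 10^(−1.35) × 828×10^-6 = 3.699×10^-5 mol/kg
α₀ = 1/(1 + K1/[H⁺] + K1K2/[H⁺]²) = 1/(1 + 10^+1.87 + 10^+0.55) = 0.01271
DIC = [CO2*]/α₀ = 3.699×10^-5 / 0.01271 = 2.91 mmol/kg

DIC = 2.91 mmol/kg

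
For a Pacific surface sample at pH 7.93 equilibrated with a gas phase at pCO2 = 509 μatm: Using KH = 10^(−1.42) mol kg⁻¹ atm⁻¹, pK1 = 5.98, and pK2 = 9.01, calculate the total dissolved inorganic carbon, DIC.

[CO2*] = KH · pCO2 = 10^(−1.42) × 509×10^-6 = 1.935×10^-5 mol/kg
α₀ = 1/(1 + K1/[H⁺] + K1K2/[H⁺]²) = 1/(1 + 10^+1.95 + 10^+0.87) = 0.01025
DIC = [CO2*]/α₀ = 1.935×10^-5 / 0.01025 = 1.89 mmol/kg

DIC = 1.89 mmol/kg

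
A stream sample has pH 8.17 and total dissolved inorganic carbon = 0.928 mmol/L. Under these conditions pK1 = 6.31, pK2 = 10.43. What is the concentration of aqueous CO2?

[CO2*] = 12.6 μmol/L

α₀ = 1 / (1 + K1/[H⁺] + K1K2/[H⁺]²) = 1 / (1 + 10^+1.86 + 10^-0.40)
   = 1 / (1 + 72.444 + 0.39811) = 1/73.842 = 0.01354
[CO2*] = α₀ × DIC = 0.01354 × 0.928 = 0.0126 mmol/L = 12.6 μmol/L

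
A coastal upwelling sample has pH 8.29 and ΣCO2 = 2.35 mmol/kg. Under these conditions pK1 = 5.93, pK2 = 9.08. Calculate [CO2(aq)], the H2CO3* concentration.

α₀ = 1 / (1 + K1/[H⁺] + K1K2/[H⁺]²) = 1 / (1 + 10^+2.36 + 10^+1.57)
   = 1 / (1 + 229.09 + 37.154) = 1/267.24 = 0.003742
[CO2*] = α₀ × DIC = 0.003742 × 2.35 = 0.00879 mmol/kg = 8.79 μmol/kg

[CO2*] = 8.79 μmol/kg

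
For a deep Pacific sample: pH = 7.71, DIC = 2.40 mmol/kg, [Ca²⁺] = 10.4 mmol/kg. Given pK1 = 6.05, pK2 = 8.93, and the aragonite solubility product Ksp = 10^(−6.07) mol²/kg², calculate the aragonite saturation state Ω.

Ω = 1.63

α₂ = 1 / (1 + [H⁺]/K2 + [H⁺]²/(K1K2)) = 1 / (1 + 10^+1.22 + 10^-0.44)
   = 1 / (1 + 16.596 + 0.36308) = 1/17.959 = 0.05568
[CO3²⁻] = α₂ × DIC = 0.05568 × 2.40 = 0.1336 mmol/kg
Ksp = 10^(−6.07) = 8.511×10^-7
Ω = [Ca²⁺][CO3²⁻]/Ksp = (10.4×10^-3)(1.336×10^-4) / 8.511×10^-7 = 1.63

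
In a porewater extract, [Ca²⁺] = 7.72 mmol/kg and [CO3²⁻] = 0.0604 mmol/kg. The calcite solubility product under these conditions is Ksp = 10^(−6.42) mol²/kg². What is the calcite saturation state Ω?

Ω = 1.23

Ksp = 10^(−6.42) = 3.802×10^-7
Ω = [Ca²⁺][CO3²⁻]/Ksp = (7.72×10^-3)(0.0604×10^-3) / 3.802×10^-7 = 1.23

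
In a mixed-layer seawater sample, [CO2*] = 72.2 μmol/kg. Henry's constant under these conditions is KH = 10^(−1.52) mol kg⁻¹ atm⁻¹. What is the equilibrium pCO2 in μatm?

pCO2 = 2390 μatm

KH = 10^(−1.52) = 3.020×10^-2 mol kg⁻¹ atm⁻¹
pCO2 = [CO2*]/KH = 72.2×10^-6 / 3.020×10^-2 = 2.39×10^-3 atm = 2390 μatm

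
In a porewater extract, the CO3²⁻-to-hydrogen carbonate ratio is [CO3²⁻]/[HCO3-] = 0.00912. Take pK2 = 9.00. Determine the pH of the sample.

pH = 6.96

From K2 = [H⁺][CO3²⁻]/[HCO3-]:  pH = pK2 + log₁₀([CO3²⁻]/[HCO3-])
log₁₀(0.00912) = -2.040
pH = 9.00 + (-2.040) = 6.96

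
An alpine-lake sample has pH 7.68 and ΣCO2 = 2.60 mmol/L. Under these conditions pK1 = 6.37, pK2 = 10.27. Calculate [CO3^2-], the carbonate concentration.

α₂ = 1 / (1 + [H⁺]/K2 + [H⁺]²/(K1K2)) = 1 / (1 + 10^+2.59 + 10^+1.28)
   = 1 / (1 + 389.05 + 19.055) = 1/409.10 = 0.002444
[CO3²⁻] = α₂ × DIC = 0.002444 × 2.60 = 0.00636 mmol/L = 6.36 μmol/L

[CO3²⁻] = 6.36 μmol/L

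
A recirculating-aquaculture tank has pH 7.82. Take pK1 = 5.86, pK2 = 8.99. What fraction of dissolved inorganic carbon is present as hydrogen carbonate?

α₁ = 1 / (1 + [H⁺]/K1 + K2/[H⁺]) = 1 / (1 + 10^-1.96 + 10^-1.17)
   = 1 / (1 + 0.010965 + 0.067608) = 1/1.0786 = 0.9272

α₁ = 0.927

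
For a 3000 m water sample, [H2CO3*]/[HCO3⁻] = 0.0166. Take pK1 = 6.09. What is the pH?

From K1 = [H⁺][HCO3⁻]/[H2CO3*]:  pH = pK1 − log₁₀([H2CO3*]/[HCO3⁻])
log₁₀(0.0166) = -1.780
pH = 6.09 − (-1.780) = 7.87

pH = 7.87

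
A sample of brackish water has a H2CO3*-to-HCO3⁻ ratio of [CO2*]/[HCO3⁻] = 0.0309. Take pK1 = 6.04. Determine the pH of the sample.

pH = 7.55

From K1 = [H⁺][HCO3⁻]/[CO2*]:  pH = pK1 − log₁₀([CO2*]/[HCO3⁻])
log₁₀(0.0309) = -1.510
pH = 6.04 − (-1.510) = 7.55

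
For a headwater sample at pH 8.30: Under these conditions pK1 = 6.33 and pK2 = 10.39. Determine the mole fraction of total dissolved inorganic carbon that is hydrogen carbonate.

α₁ = 0.982

α₁ = 1 / (1 + [H⁺]/K1 + K2/[H⁺]) = 1 / (1 + 10^-1.97 + 10^-2.09)
   = 1 / (1 + 0.010715 + 0.0081283) = 1/1.0188 = 0.9815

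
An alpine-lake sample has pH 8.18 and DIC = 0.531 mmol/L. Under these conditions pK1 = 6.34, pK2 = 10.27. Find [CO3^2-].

[CO3²⁻] = 4.22 μmol/L

α₂ = 1 / (1 + [H⁺]/K2 + [H⁺]²/(K1K2)) = 1 / (1 + 10^+2.09 + 10^+0.25)
   = 1 / (1 + 123.03 + 1.7783) = 1/125.81 = 0.007949
[CO3²⁻] = α₂ × DIC = 0.007949 × 0.531 = 0.00422 mmol/L = 4.22 μmol/L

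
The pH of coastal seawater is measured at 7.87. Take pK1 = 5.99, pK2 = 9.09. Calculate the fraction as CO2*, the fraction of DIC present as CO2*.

α₀ = 0.0123

α₀ = 1 / (1 + K1/[H⁺] + K1K2/[H⁺]²) = 1 / (1 + 10^+1.88 + 10^+0.66)
   = 1 / (1 + 75.858 + 4.5709) = 1/81.429 = 0.01228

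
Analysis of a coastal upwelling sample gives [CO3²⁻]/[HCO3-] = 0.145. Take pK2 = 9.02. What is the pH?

pH = 8.18

From K2 = [H⁺][CO3²⁻]/[HCO3-]:  pH = pK2 + log₁₀([CO3²⁻]/[HCO3-])
log₁₀(0.145) = -0.839
pH = 9.02 + (-0.839) = 8.18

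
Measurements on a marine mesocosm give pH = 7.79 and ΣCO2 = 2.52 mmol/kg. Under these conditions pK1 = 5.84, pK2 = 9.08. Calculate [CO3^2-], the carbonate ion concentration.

[CO3²⁻] = 0.122 mmol/kg

α₂ = 1 / (1 + [H⁺]/K2 + [H⁺]²/(K1K2)) = 1 / (1 + 10^+1.29 + 10^-0.66)
   = 1 / (1 + 19.498 + 0.21878) = 1/20.717 = 0.04827
[CO3²⁻] = α₂ × DIC = 0.04827 × 2.52 = 0.122 mmol/kg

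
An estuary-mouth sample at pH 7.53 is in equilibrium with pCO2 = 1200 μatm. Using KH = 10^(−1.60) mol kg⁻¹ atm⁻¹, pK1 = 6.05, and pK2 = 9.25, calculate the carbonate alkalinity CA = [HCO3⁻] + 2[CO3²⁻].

[CO2*] = KH · pCO2 = 10^(−1.60) × 1200×10^-6 = 3.014×10^-5 mol/kg
α₀ = 1/(1 + K1/[H⁺] + K1K2/[H⁺]²) = 1/(1 + 10^+1.48 + 10^-0.24) = 0.03147
DIC = [CO2*]/α₀ = 3.014×10^-5 / 0.03147 = 0.9578 mmol/kg
CA = (α₁ + 2α₂)·DIC = (0.9504 + 2×0.01811) × 0.9578 = 0.945 mmol/kg

CA = 0.945 mmol/kg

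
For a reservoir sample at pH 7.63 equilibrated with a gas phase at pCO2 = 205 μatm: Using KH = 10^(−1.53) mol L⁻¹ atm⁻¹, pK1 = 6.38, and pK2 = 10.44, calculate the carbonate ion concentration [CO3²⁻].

[CO2*] = KH · pCO2 = 10^(−1.53) × 205×10^-6 = 6.050×10^-6 mol/L
α₀ = 1/(1 + K1/[H⁺] + K1K2/[H⁺]²) = 1/(1 + 10^+1.25 + 10^-1.56) = 0.05316
DIC = [CO2*]/α₀ = 6.050×10^-6 / 0.05316 = 0.1138 mmol/L
[CO3²⁻] = α₂·DIC; α₂ = 0.001464, so [CO3²⁻] = 0.001464 × 0.1138 = 0.000167 mmol/L = 0.167 μmol/L

[CO3²⁻] = 0.167 μmol/L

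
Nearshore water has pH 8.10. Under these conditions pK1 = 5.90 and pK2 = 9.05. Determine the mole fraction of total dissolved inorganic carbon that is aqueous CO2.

α₀ = 0.00564

α₀ = 1 / (1 + K1/[H⁺] + K1K2/[H⁺]²) = 1 / (1 + 10^+2.20 + 10^+1.25)
   = 1 / (1 + 158.49 + 17.783) = 1/177.27 = 0.005641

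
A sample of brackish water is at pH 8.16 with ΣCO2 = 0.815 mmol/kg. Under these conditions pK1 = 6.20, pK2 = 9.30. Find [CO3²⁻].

[CO3²⁻] = 0.0545 mmol/kg

α₂ = 1 / (1 + [H⁺]/K2 + [H⁺]²/(K1K2)) = 1 / (1 + 10^+1.14 + 10^-0.82)
   = 1 / (1 + 13.804 + 0.15136) = 1/14.955 = 0.06687
[CO3²⁻] = α₂ × DIC = 0.06687 × 0.815 = 0.0545 mmol/kg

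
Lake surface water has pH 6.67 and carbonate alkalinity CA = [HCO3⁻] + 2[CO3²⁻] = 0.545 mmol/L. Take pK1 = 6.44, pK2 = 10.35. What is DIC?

DIC = 0.866 mmol/L

CA = [HCO3⁻] + 2[CO3²⁻] = (α₁ + 2α₂)·DIC
At pH 6.67: [H⁺]/K1 = 10^-0.23 = 0.58884, K2/[H⁺] = 10^-3.68 = 0.00020893
α₁ = 1/(1 + 0.58884 + 0.00020893) = 1/1.5891 = 0.6293; α₂ = α₁·K2/[H⁺] = 0.0001315
α₁ + 2α₂ = 0.6296
DIC = CA / (α₁ + 2α₂) = 0.545 / 0.6296 = 0.866 mmol/L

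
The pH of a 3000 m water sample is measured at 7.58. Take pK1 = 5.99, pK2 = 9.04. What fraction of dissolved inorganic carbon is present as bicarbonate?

α₁ = 1 / (1 + [H⁺]/K1 + K2/[H⁺]) = 1 / (1 + 10^-1.59 + 10^-1.46)
   = 1 / (1 + 0.025704 + 0.034674) = 1/1.0604 = 0.9431

α₁ = 0.943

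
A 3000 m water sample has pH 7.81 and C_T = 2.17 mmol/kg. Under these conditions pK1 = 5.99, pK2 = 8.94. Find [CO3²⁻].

α₂ = 1 / (1 + [H⁺]/K2 + [H⁺]²/(K1K2)) = 1 / (1 + 10^+1.13 + 10^-0.69)
   = 1 / (1 + 13.490 + 0.20417) = 1/14.694 = 0.06806
[CO3²⁻] = α₂ × DIC = 0.06806 × 2.17 = 0.148 mmol/kg

[CO3²⁻] = 0.148 mmol/kg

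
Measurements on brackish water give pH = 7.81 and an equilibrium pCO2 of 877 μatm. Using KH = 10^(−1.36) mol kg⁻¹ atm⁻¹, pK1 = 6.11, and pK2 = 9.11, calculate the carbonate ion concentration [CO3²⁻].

[CO3²⁻] = 0.0962 mmol/kg

[CO2*] = KH · pCO2 = 10^(−1.36) × 877×10^-6 = 3.828×10^-5 mol/kg
α₀ = 1/(1 + K1/[H⁺] + K1K2/[H⁺]²) = 1/(1 + 10^+1.70 + 10^+0.40) = 0.01865
DIC = [CO2*]/α₀ = 3.828×10^-5 / 0.01865 = 2.053 mmol/kg
[CO3²⁻] = α₂·DIC; α₂ = 0.04684, so [CO3²⁻] = 0.04684 × 2.053 = 0.0962 mmol/kg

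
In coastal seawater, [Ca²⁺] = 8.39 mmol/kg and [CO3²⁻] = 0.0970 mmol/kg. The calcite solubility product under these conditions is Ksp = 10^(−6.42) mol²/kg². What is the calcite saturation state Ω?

Ksp = 10^(−6.42) = 3.802×10^-7
Ω = [Ca²⁺][CO3²⁻]/Ksp = (8.39×10^-3)(0.0970×10^-3) / 3.802×10^-7 = 2.14

Ω = 2.14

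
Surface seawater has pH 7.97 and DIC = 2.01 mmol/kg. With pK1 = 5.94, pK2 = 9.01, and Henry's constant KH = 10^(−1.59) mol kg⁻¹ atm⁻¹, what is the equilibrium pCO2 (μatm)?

α₀ = 1 / (1 + K1/[H⁺] + K1K2/[H⁺]²) = 1 / (1 + 10^+2.03 + 10^+0.99)
   = 1 / (1 + 107.15 + 9.7724) = 1/117.92 = 0.008480
[CO2*] = α₀ × DIC = 0.008480 × 2.01 = 0.01704 mmol/kg = 17.04 μmol/kg
pCO2 = [CO2*]/KH = 1.704×10^-5 / 2.570×10^-2 = 663 μatm

pCO2 = 663 μatm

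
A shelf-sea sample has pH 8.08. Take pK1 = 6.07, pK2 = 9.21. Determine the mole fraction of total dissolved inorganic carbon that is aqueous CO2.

α₀ = 0.00902

α₀ = 1 / (1 + K1/[H⁺] + K1K2/[H⁺]²) = 1 / (1 + 10^+2.01 + 10^+0.88)
   = 1 / (1 + 102.33 + 7.5858) = 1/110.92 = 0.009016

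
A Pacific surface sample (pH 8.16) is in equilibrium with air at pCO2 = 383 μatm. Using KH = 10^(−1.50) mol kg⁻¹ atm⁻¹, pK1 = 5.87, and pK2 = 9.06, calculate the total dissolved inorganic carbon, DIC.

DIC = 2.67 mmol/kg

[CO2*] = KH · pCO2 = 10^(−1.50) × 383×10^-6 = 1.211×10^-5 mol/kg
α₀ = 1/(1 + K1/[H⁺] + K1K2/[H⁺]²) = 1/(1 + 10^+2.29 + 10^+1.39) = 0.004534
DIC = [CO2*]/α₀ = 1.211×10^-5 / 0.004534 = 2.67 mmol/kg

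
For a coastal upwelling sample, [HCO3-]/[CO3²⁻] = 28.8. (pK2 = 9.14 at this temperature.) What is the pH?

From K2 = [H⁺][CO3²⁻]/[HCO3-]:  pH = pK2 − log₁₀([HCO3-]/[CO3²⁻])
log₁₀(28.8) = +1.459
pH = 9.14 − (+1.459) = 7.68

pH = 7.68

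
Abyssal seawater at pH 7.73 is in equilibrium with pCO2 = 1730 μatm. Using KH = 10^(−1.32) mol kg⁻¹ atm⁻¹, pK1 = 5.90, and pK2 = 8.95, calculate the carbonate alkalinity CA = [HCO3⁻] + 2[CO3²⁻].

[CO2*] = KH · pCO2 = 10^(−1.32) × 1730×10^-6 = 8.280×10^-5 mol/kg
α₀ = 1/(1 + K1/[H⁺] + K1K2/[H⁺]²) = 1/(1 + 10^+1.83 + 10^+0.61) = 0.01376
DIC = [CO2*]/α₀ = 8.280×10^-5 / 0.01376 = 6.018 mmol/kg
CA = (α₁ + 2α₂)·DIC = (0.9302 + 2×0.05605) × 6.018 = 6.27 mmol/kg

CA = 6.27 mmol/kg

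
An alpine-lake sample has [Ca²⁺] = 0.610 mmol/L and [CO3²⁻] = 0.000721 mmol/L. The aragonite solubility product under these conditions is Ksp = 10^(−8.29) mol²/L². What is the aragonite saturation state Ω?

Ω = 0.0858

Ksp = 10^(−8.29) = 5.129×10^-9
Ω = [Ca²⁺][CO3²⁻]/Ksp = (0.610×10^-3)(0.000721×10^-3) / 5.129×10^-9 = 0.0858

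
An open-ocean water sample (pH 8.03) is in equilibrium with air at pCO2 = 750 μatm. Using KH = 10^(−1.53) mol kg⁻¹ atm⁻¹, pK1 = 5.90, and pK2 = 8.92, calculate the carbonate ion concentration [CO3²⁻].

[CO3²⁻] = 0.385 mmol/kg

[CO2*] = KH · pCO2 = 10^(−1.53) × 750×10^-6 = 2.213×10^-5 mol/kg
α₀ = 1/(1 + K1/[H⁺] + K1K2/[H⁺]²) = 1/(1 + 10^+2.13 + 10^+1.24) = 0.006524
DIC = [CO2*]/α₀ = 2.213×10^-5 / 0.006524 = 3.393 mmol/kg
[CO3²⁻] = α₂·DIC; α₂ = 0.1134, so [CO3²⁻] = 0.1134 × 3.393 = 0.385 mmol/kg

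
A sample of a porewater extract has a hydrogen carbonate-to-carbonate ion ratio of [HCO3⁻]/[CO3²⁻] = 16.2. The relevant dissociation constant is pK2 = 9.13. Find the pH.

pH = 7.92

From K2 = [H⁺][CO3²⁻]/[HCO3⁻]:  pH = pK2 − log₁₀([HCO3⁻]/[CO3²⁻])
log₁₀(16.2) = +1.210
pH = 9.13 − (+1.210) = 7.92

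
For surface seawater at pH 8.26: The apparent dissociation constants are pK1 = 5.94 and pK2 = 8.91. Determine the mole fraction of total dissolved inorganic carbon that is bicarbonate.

α₁ = 0.814

α₁ = 1 / (1 + [H⁺]/K1 + K2/[H⁺]) = 1 / (1 + 10^-2.32 + 10^-0.65)
   = 1 / (1 + 0.0047863 + 0.22387) = 1/1.2287 = 0.8139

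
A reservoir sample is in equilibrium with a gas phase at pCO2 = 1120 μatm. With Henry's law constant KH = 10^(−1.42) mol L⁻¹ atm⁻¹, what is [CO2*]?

[CO2*] = 42.6 μmol/L

KH = 10^(−1.42) = 3.802×10^-2 mol L⁻¹ atm⁻¹
[CO2*] = KH · pCO2 = 3.802×10^-2 × 1120×10^-6 atm = 4.26×10^-5 mol/L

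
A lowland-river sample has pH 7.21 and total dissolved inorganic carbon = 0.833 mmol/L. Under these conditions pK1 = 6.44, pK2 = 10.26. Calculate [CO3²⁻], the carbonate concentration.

[CO3²⁻] = 0.634 μmol/L

α₂ = 1 / (1 + [H⁺]/K2 + [H⁺]²/(K1K2)) = 1 / (1 + 10^+3.05 + 10^+2.28)
   = 1 / (1 + 1122.0 + 190.55) = 1/1313.6 = 0.0007613
[CO3²⁻] = α₂ × DIC = 0.0007613 × 0.833 = 0.000634 mmol/L = 0.634 μmol/L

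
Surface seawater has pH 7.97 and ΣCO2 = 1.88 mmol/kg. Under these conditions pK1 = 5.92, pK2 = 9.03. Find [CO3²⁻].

α₂ = 1 / (1 + [H⁺]/K2 + [H⁺]²/(K1K2)) = 1 / (1 + 10^+1.06 + 10^-0.99)
   = 1 / (1 + 11.482 + 0.10233) = 1/12.584 = 0.07947
[CO3²⁻] = α₂ × DIC = 0.07947 × 1.88 = 0.149 mmol/kg

[CO3²⁻] = 0.149 mmol/kg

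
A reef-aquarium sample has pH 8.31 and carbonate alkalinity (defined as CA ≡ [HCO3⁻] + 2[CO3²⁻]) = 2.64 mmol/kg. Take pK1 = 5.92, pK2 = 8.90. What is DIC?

CA = [HCO3⁻] + 2[CO3²⁻] = (α₁ + 2α₂)·DIC
At pH 8.31: [H⁺]/K1 = 10^-2.39 = 0.0040738, K2/[H⁺] = 10^-0.59 = 0.25704
α₁ = 1/(1 + 0.0040738 + 0.25704) = 1/1.2611 = 0.7930; α₂ = α₁·K2/[H⁺] = 0.2038
α₁ + 2α₂ = 1.2006
DIC = CA / (α₁ + 2α₂) = 2.64 / 1.2006 = 2.20 mmol/kg

DIC = 2.20 mmol/kg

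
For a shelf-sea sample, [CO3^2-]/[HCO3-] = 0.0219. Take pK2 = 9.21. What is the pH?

From K2 = [H⁺][CO3^2-]/[HCO3-]:  pH = pK2 + log₁₀([CO3^2-]/[HCO3-])
log₁₀(0.0219) = -1.660
pH = 9.21 + (-1.660) = 7.55

pH = 7.55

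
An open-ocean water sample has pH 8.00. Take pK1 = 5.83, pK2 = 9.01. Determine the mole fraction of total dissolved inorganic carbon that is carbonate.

α₂ = 0.0885

α₂ = 1 / (1 + [H⁺]/K2 + [H⁺]²/(K1K2)) = 1 / (1 + 10^+1.01 + 10^-1.16)
   = 1 / (1 + 10.233 + 0.069183) = 1/11.302 = 0.08848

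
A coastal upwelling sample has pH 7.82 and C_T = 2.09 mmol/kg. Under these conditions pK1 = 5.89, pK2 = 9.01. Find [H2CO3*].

α₀ = 1 / (1 + K1/[H⁺] + K1K2/[H⁺]²) = 1 / (1 + 10^+1.93 + 10^+0.74)
   = 1 / (1 + 85.114 + 5.4954) = 1/91.609 = 0.01092
[CO2*] = α₀ × DIC = 0.01092 × 2.09 = 0.0228 mmol/kg

[CO2*] = 0.0228 mmol/kg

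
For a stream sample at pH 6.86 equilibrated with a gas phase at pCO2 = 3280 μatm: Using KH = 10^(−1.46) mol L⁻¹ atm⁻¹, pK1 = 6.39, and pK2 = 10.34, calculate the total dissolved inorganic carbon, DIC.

[CO2*] = KH · pCO2 = 10^(−1.46) × 3280×10^-6 = 1.137×10^-4 mol/L
α₀ = 1/(1 + K1/[H⁺] + K1K2/[H⁺]²) = 1/(1 + 10^+0.47 + 10^-3.01) = 0.2530
DIC = [CO2*]/α₀ = 1.137×10^-4 / 0.2530 = 0.449 mmol/L

DIC = 0.449 mmol/L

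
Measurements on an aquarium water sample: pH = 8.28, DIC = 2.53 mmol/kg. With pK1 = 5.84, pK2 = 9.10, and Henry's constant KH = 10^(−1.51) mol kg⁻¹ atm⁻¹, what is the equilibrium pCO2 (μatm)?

α₀ = 1 / (1 + K1/[H⁺] + K1K2/[H⁺]²) = 1 / (1 + 10^+2.44 + 10^+1.62)
   = 1 / (1 + 275.42 + 41.687) = 1/318.11 = 0.003144
[CO2*] = α₀ × DIC = 0.003144 × 2.53 = 0.007953 mmol/kg = 7.953 μmol/kg
pCO2 = [CO2*]/KH = 7.953×10^-6 / 3.090×10^-2 = 257 μatm

pCO2 = 257 μatm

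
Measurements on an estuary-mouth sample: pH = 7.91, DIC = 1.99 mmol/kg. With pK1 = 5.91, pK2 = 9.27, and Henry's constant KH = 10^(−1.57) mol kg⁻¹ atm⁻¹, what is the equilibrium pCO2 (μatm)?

α₀ = 1 / (1 + K1/[H⁺] + K1K2/[H⁺]²) = 1 / (1 + 10^+2.00 + 10^+0.64)
   = 1 / (1 + 100.00 + 4.3652) = 1/105.37 = 0.009491
[CO2*] = α₀ × DIC = 0.009491 × 1.99 = 0.01889 mmol/kg = 18.89 μmol/kg
pCO2 = [CO2*]/KH = 1.889×10^-5 / 2.692×10^-2 = 702 μatm

pCO2 = 702 μatm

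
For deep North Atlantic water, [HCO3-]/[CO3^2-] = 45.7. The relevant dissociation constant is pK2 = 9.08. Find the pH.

pH = 7.42

From K2 = [H⁺][CO3^2-]/[HCO3-]:  pH = pK2 − log₁₀([HCO3-]/[CO3^2-])
log₁₀(45.7) = +1.660
pH = 9.08 − (+1.660) = 7.42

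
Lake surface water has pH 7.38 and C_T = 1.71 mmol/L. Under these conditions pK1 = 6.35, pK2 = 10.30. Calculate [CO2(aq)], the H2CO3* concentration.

α₀ = 1 / (1 + K1/[H⁺] + K1K2/[H⁺]²) = 1 / (1 + 10^+1.03 + 10^-1.89)
   = 1 / (1 + 10.715 + 0.012882) = 1/11.728 = 0.08527
[CO2*] = α₀ × DIC = 0.08527 × 1.71 = 0.146 mmol/L

[CO2*] = 0.146 mmol/L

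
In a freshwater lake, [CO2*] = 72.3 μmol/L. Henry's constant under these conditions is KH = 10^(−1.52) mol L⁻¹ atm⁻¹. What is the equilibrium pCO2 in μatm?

pCO2 = 2390 μatm

KH = 10^(−1.52) = 3.020×10^-2 mol L⁻¹ atm⁻¹
pCO2 = [CO2*]/KH = 72.3×10^-6 / 3.020×10^-2 = 2.39×10^-3 atm = 2390 μatm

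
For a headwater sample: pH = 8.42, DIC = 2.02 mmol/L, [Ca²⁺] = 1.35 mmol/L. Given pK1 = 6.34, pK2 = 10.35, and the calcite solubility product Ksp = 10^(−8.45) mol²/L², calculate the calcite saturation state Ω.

Ω = 8.85

α₂ = 1 / (1 + [H⁺]/K2 + [H⁺]²/(K1K2)) = 1 / (1 + 10^+1.93 + 10^-0.15)
   = 1 / (1 + 85.114 + 0.70795) = 1/86.822 = 0.01152
[CO3²⁻] = α₂ × DIC = 0.01152 × 2.02 = 0.02327 mmol/L
Ksp = 10^(−8.45) = 3.548×10^-9
Ω = [Ca²⁺][CO3²⁻]/Ksp = (1.35×10^-3)(2.327×10^-5) / 3.548×10^-9 = 8.85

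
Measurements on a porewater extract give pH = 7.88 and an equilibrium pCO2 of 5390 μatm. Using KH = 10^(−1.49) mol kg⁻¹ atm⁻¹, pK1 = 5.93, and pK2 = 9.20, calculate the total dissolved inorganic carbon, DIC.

[CO2*] = KH · pCO2 = 10^(−1.49) × 5390×10^-6 = 1.744×10^-4 mol/kg
α₀ = 1/(1 + K1/[H⁺] + K1K2/[H⁺]²) = 1/(1 + 10^+1.95 + 10^+0.63) = 0.01059
DIC = [CO2*]/α₀ = 1.744×10^-4 / 0.01059 = 16.5 mmol/kg

DIC = 16.5 mmol/kg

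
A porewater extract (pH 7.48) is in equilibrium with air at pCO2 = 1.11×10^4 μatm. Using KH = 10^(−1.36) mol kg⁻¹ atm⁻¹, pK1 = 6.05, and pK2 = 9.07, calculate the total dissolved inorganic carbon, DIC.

[CO2*] = KH · pCO2 = 10^(−1.36) × 1.11×10^4×10^-6 = 4.845×10^-4 mol/kg
α₀ = 1/(1 + K1/[H⁺] + K1K2/[H⁺]²) = 1/(1 + 10^+1.43 + 10^-0.16) = 0.03496
DIC = [CO2*]/α₀ = 4.845×10^-4 / 0.03496 = 13.9 mmol/kg

DIC = 13.9 mmol/kg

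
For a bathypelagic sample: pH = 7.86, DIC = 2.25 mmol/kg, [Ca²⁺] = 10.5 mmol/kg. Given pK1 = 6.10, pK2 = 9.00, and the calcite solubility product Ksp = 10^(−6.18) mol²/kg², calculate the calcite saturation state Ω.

Ω = 2.38

α₂ = 1 / (1 + [H⁺]/K2 + [H⁺]²/(K1K2)) = 1 / (1 + 10^+1.14 + 10^-0.62)
   = 1 / (1 + 13.804 + 0.23988) = 1/15.044 = 0.06647
[CO3²⁻] = α₂ × DIC = 0.06647 × 2.25 = 0.1496 mmol/kg
Ksp = 10^(−6.18) = 6.607×10^-7
Ω = [Ca²⁺][CO3²⁻]/Ksp = (10.5×10^-3)(1.496×10^-4) / 6.607×10^-7 = 2.38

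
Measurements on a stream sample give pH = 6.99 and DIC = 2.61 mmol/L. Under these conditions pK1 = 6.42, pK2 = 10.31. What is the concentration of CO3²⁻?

[CO3²⁻] = 0.984 μmol/L

α₂ = 1 / (1 + [H⁺]/K2 + [H⁺]²/(K1K2)) = 1 / (1 + 10^+3.32 + 10^+2.75)
   = 1 / (1 + 2089.3 + 562.34) = 1/2652.6 = 0.0003770
[CO3²⁻] = α₂ × DIC = 0.0003770 × 2.61 = 0.000984 mmol/L = 0.984 μmol/L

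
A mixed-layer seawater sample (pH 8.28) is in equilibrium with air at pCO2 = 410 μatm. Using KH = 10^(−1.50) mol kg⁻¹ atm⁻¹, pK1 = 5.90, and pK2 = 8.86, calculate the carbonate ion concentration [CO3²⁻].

[CO3²⁻] = 0.818 mmol/kg

[CO2*] = KH · pCO2 = 10^(−1.50) × 410×10^-6 = 1.297×10^-5 mol/kg
α₀ = 1/(1 + K1/[H⁺] + K1K2/[H⁺]²) = 1/(1 + 10^+2.38 + 10^+1.80) = 0.003290
DIC = [CO2*]/α₀ = 1.297×10^-5 / 0.003290 = 3.941 mmol/kg
[CO3²⁻] = α₂·DIC; α₂ = 0.2076, so [CO3²⁻] = 0.2076 × 3.941 = 0.818 mmol/kg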